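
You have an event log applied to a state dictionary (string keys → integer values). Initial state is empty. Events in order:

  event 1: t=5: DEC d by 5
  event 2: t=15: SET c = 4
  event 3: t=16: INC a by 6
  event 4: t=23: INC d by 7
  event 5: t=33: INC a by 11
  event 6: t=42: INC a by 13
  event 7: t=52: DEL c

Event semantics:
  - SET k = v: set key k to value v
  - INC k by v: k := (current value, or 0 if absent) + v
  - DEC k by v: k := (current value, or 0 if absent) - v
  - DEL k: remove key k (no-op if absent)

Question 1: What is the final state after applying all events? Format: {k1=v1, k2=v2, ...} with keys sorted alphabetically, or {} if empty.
Answer: {a=30, d=2}

Derivation:
  after event 1 (t=5: DEC d by 5): {d=-5}
  after event 2 (t=15: SET c = 4): {c=4, d=-5}
  after event 3 (t=16: INC a by 6): {a=6, c=4, d=-5}
  after event 4 (t=23: INC d by 7): {a=6, c=4, d=2}
  after event 5 (t=33: INC a by 11): {a=17, c=4, d=2}
  after event 6 (t=42: INC a by 13): {a=30, c=4, d=2}
  after event 7 (t=52: DEL c): {a=30, d=2}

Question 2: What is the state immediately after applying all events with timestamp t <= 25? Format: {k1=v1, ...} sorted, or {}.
Apply events with t <= 25 (4 events):
  after event 1 (t=5: DEC d by 5): {d=-5}
  after event 2 (t=15: SET c = 4): {c=4, d=-5}
  after event 3 (t=16: INC a by 6): {a=6, c=4, d=-5}
  after event 4 (t=23: INC d by 7): {a=6, c=4, d=2}

Answer: {a=6, c=4, d=2}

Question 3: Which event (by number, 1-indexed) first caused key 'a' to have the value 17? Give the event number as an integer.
Answer: 5

Derivation:
Looking for first event where a becomes 17:
  event 3: a = 6
  event 4: a = 6
  event 5: a 6 -> 17  <-- first match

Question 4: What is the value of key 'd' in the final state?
Answer: 2

Derivation:
Track key 'd' through all 7 events:
  event 1 (t=5: DEC d by 5): d (absent) -> -5
  event 2 (t=15: SET c = 4): d unchanged
  event 3 (t=16: INC a by 6): d unchanged
  event 4 (t=23: INC d by 7): d -5 -> 2
  event 5 (t=33: INC a by 11): d unchanged
  event 6 (t=42: INC a by 13): d unchanged
  event 7 (t=52: DEL c): d unchanged
Final: d = 2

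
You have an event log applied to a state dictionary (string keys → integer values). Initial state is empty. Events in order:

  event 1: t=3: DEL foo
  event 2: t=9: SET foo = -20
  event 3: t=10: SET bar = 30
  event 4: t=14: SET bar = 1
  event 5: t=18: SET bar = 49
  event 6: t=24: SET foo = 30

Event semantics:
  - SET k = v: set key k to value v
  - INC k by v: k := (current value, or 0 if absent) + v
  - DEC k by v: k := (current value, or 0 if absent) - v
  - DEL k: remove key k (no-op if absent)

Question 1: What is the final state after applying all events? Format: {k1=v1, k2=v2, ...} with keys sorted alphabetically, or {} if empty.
  after event 1 (t=3: DEL foo): {}
  after event 2 (t=9: SET foo = -20): {foo=-20}
  after event 3 (t=10: SET bar = 30): {bar=30, foo=-20}
  after event 4 (t=14: SET bar = 1): {bar=1, foo=-20}
  after event 5 (t=18: SET bar = 49): {bar=49, foo=-20}
  after event 6 (t=24: SET foo = 30): {bar=49, foo=30}

Answer: {bar=49, foo=30}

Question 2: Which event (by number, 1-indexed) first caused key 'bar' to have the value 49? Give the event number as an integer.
Answer: 5

Derivation:
Looking for first event where bar becomes 49:
  event 3: bar = 30
  event 4: bar = 1
  event 5: bar 1 -> 49  <-- first match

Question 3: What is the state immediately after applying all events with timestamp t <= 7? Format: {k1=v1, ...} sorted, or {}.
Answer: {}

Derivation:
Apply events with t <= 7 (1 events):
  after event 1 (t=3: DEL foo): {}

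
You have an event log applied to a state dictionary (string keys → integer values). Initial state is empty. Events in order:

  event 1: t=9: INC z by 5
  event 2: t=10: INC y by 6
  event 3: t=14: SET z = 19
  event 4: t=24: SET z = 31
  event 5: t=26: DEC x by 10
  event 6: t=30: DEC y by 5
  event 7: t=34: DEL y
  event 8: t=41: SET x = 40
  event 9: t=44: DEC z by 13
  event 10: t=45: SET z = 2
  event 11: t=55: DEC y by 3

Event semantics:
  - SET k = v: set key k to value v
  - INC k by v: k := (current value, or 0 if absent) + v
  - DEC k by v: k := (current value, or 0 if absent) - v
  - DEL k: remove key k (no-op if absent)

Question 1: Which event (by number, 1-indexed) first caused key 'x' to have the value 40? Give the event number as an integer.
Answer: 8

Derivation:
Looking for first event where x becomes 40:
  event 5: x = -10
  event 6: x = -10
  event 7: x = -10
  event 8: x -10 -> 40  <-- first match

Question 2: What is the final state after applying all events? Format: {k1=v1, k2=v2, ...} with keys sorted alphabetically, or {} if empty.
Answer: {x=40, y=-3, z=2}

Derivation:
  after event 1 (t=9: INC z by 5): {z=5}
  after event 2 (t=10: INC y by 6): {y=6, z=5}
  after event 3 (t=14: SET z = 19): {y=6, z=19}
  after event 4 (t=24: SET z = 31): {y=6, z=31}
  after event 5 (t=26: DEC x by 10): {x=-10, y=6, z=31}
  after event 6 (t=30: DEC y by 5): {x=-10, y=1, z=31}
  after event 7 (t=34: DEL y): {x=-10, z=31}
  after event 8 (t=41: SET x = 40): {x=40, z=31}
  after event 9 (t=44: DEC z by 13): {x=40, z=18}
  after event 10 (t=45: SET z = 2): {x=40, z=2}
  after event 11 (t=55: DEC y by 3): {x=40, y=-3, z=2}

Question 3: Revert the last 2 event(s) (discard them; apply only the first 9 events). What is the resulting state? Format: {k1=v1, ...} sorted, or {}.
Keep first 9 events (discard last 2):
  after event 1 (t=9: INC z by 5): {z=5}
  after event 2 (t=10: INC y by 6): {y=6, z=5}
  after event 3 (t=14: SET z = 19): {y=6, z=19}
  after event 4 (t=24: SET z = 31): {y=6, z=31}
  after event 5 (t=26: DEC x by 10): {x=-10, y=6, z=31}
  after event 6 (t=30: DEC y by 5): {x=-10, y=1, z=31}
  after event 7 (t=34: DEL y): {x=-10, z=31}
  after event 8 (t=41: SET x = 40): {x=40, z=31}
  after event 9 (t=44: DEC z by 13): {x=40, z=18}

Answer: {x=40, z=18}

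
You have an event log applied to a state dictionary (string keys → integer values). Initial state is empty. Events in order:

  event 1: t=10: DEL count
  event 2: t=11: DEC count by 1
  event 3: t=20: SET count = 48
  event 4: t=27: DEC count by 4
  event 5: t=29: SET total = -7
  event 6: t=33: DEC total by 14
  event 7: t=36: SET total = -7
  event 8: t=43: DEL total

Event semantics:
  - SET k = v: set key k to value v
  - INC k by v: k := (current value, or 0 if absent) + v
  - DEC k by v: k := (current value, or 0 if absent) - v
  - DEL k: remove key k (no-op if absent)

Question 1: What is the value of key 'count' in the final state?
Track key 'count' through all 8 events:
  event 1 (t=10: DEL count): count (absent) -> (absent)
  event 2 (t=11: DEC count by 1): count (absent) -> -1
  event 3 (t=20: SET count = 48): count -1 -> 48
  event 4 (t=27: DEC count by 4): count 48 -> 44
  event 5 (t=29: SET total = -7): count unchanged
  event 6 (t=33: DEC total by 14): count unchanged
  event 7 (t=36: SET total = -7): count unchanged
  event 8 (t=43: DEL total): count unchanged
Final: count = 44

Answer: 44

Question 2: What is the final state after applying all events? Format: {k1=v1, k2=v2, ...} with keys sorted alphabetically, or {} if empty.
  after event 1 (t=10: DEL count): {}
  after event 2 (t=11: DEC count by 1): {count=-1}
  after event 3 (t=20: SET count = 48): {count=48}
  after event 4 (t=27: DEC count by 4): {count=44}
  after event 5 (t=29: SET total = -7): {count=44, total=-7}
  after event 6 (t=33: DEC total by 14): {count=44, total=-21}
  after event 7 (t=36: SET total = -7): {count=44, total=-7}
  after event 8 (t=43: DEL total): {count=44}

Answer: {count=44}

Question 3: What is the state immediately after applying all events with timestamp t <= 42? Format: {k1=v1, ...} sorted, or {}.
Answer: {count=44, total=-7}

Derivation:
Apply events with t <= 42 (7 events):
  after event 1 (t=10: DEL count): {}
  after event 2 (t=11: DEC count by 1): {count=-1}
  after event 3 (t=20: SET count = 48): {count=48}
  after event 4 (t=27: DEC count by 4): {count=44}
  after event 5 (t=29: SET total = -7): {count=44, total=-7}
  after event 6 (t=33: DEC total by 14): {count=44, total=-21}
  after event 7 (t=36: SET total = -7): {count=44, total=-7}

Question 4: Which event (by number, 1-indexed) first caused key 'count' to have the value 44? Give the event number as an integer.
Answer: 4

Derivation:
Looking for first event where count becomes 44:
  event 2: count = -1
  event 3: count = 48
  event 4: count 48 -> 44  <-- first match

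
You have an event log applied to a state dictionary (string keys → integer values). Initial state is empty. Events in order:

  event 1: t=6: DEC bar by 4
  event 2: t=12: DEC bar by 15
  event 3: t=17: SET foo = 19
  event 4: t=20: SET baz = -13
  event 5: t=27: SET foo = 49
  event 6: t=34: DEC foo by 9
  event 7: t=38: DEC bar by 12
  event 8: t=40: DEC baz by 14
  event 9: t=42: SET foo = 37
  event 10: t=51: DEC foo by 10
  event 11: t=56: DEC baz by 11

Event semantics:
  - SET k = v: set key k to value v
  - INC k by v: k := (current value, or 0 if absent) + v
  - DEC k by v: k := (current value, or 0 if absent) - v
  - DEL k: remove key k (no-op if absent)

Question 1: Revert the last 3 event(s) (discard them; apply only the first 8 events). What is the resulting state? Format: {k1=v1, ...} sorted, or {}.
Answer: {bar=-31, baz=-27, foo=40}

Derivation:
Keep first 8 events (discard last 3):
  after event 1 (t=6: DEC bar by 4): {bar=-4}
  after event 2 (t=12: DEC bar by 15): {bar=-19}
  after event 3 (t=17: SET foo = 19): {bar=-19, foo=19}
  after event 4 (t=20: SET baz = -13): {bar=-19, baz=-13, foo=19}
  after event 5 (t=27: SET foo = 49): {bar=-19, baz=-13, foo=49}
  after event 6 (t=34: DEC foo by 9): {bar=-19, baz=-13, foo=40}
  after event 7 (t=38: DEC bar by 12): {bar=-31, baz=-13, foo=40}
  after event 8 (t=40: DEC baz by 14): {bar=-31, baz=-27, foo=40}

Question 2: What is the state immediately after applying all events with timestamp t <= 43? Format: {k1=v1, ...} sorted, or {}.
Apply events with t <= 43 (9 events):
  after event 1 (t=6: DEC bar by 4): {bar=-4}
  after event 2 (t=12: DEC bar by 15): {bar=-19}
  after event 3 (t=17: SET foo = 19): {bar=-19, foo=19}
  after event 4 (t=20: SET baz = -13): {bar=-19, baz=-13, foo=19}
  after event 5 (t=27: SET foo = 49): {bar=-19, baz=-13, foo=49}
  after event 6 (t=34: DEC foo by 9): {bar=-19, baz=-13, foo=40}
  after event 7 (t=38: DEC bar by 12): {bar=-31, baz=-13, foo=40}
  after event 8 (t=40: DEC baz by 14): {bar=-31, baz=-27, foo=40}
  after event 9 (t=42: SET foo = 37): {bar=-31, baz=-27, foo=37}

Answer: {bar=-31, baz=-27, foo=37}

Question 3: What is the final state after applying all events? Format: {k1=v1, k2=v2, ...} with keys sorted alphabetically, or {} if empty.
  after event 1 (t=6: DEC bar by 4): {bar=-4}
  after event 2 (t=12: DEC bar by 15): {bar=-19}
  after event 3 (t=17: SET foo = 19): {bar=-19, foo=19}
  after event 4 (t=20: SET baz = -13): {bar=-19, baz=-13, foo=19}
  after event 5 (t=27: SET foo = 49): {bar=-19, baz=-13, foo=49}
  after event 6 (t=34: DEC foo by 9): {bar=-19, baz=-13, foo=40}
  after event 7 (t=38: DEC bar by 12): {bar=-31, baz=-13, foo=40}
  after event 8 (t=40: DEC baz by 14): {bar=-31, baz=-27, foo=40}
  after event 9 (t=42: SET foo = 37): {bar=-31, baz=-27, foo=37}
  after event 10 (t=51: DEC foo by 10): {bar=-31, baz=-27, foo=27}
  after event 11 (t=56: DEC baz by 11): {bar=-31, baz=-38, foo=27}

Answer: {bar=-31, baz=-38, foo=27}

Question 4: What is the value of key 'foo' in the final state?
Answer: 27

Derivation:
Track key 'foo' through all 11 events:
  event 1 (t=6: DEC bar by 4): foo unchanged
  event 2 (t=12: DEC bar by 15): foo unchanged
  event 3 (t=17: SET foo = 19): foo (absent) -> 19
  event 4 (t=20: SET baz = -13): foo unchanged
  event 5 (t=27: SET foo = 49): foo 19 -> 49
  event 6 (t=34: DEC foo by 9): foo 49 -> 40
  event 7 (t=38: DEC bar by 12): foo unchanged
  event 8 (t=40: DEC baz by 14): foo unchanged
  event 9 (t=42: SET foo = 37): foo 40 -> 37
  event 10 (t=51: DEC foo by 10): foo 37 -> 27
  event 11 (t=56: DEC baz by 11): foo unchanged
Final: foo = 27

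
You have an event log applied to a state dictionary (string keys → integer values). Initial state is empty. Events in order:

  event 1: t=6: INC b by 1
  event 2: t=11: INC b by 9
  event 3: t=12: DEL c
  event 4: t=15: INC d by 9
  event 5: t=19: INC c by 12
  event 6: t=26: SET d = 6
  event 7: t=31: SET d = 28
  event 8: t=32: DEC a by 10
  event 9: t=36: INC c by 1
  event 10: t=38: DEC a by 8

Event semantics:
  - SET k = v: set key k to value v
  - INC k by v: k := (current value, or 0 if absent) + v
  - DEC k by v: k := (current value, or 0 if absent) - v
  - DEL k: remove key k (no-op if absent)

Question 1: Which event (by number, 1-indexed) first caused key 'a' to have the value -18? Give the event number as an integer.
Looking for first event where a becomes -18:
  event 8: a = -10
  event 9: a = -10
  event 10: a -10 -> -18  <-- first match

Answer: 10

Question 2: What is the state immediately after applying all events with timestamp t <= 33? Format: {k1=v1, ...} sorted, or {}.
Apply events with t <= 33 (8 events):
  after event 1 (t=6: INC b by 1): {b=1}
  after event 2 (t=11: INC b by 9): {b=10}
  after event 3 (t=12: DEL c): {b=10}
  after event 4 (t=15: INC d by 9): {b=10, d=9}
  after event 5 (t=19: INC c by 12): {b=10, c=12, d=9}
  after event 6 (t=26: SET d = 6): {b=10, c=12, d=6}
  after event 7 (t=31: SET d = 28): {b=10, c=12, d=28}
  after event 8 (t=32: DEC a by 10): {a=-10, b=10, c=12, d=28}

Answer: {a=-10, b=10, c=12, d=28}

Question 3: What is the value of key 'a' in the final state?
Answer: -18

Derivation:
Track key 'a' through all 10 events:
  event 1 (t=6: INC b by 1): a unchanged
  event 2 (t=11: INC b by 9): a unchanged
  event 3 (t=12: DEL c): a unchanged
  event 4 (t=15: INC d by 9): a unchanged
  event 5 (t=19: INC c by 12): a unchanged
  event 6 (t=26: SET d = 6): a unchanged
  event 7 (t=31: SET d = 28): a unchanged
  event 8 (t=32: DEC a by 10): a (absent) -> -10
  event 9 (t=36: INC c by 1): a unchanged
  event 10 (t=38: DEC a by 8): a -10 -> -18
Final: a = -18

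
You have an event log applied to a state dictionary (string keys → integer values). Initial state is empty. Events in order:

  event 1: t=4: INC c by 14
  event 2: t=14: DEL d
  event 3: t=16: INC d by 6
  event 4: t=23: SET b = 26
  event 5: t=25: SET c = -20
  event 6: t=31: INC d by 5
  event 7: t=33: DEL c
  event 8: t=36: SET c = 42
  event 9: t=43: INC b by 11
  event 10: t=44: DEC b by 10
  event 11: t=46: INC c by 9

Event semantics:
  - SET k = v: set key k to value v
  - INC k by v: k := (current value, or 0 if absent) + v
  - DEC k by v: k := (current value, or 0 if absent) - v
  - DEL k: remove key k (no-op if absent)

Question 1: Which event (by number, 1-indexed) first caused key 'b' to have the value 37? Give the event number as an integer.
Looking for first event where b becomes 37:
  event 4: b = 26
  event 5: b = 26
  event 6: b = 26
  event 7: b = 26
  event 8: b = 26
  event 9: b 26 -> 37  <-- first match

Answer: 9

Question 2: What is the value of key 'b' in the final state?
Answer: 27

Derivation:
Track key 'b' through all 11 events:
  event 1 (t=4: INC c by 14): b unchanged
  event 2 (t=14: DEL d): b unchanged
  event 3 (t=16: INC d by 6): b unchanged
  event 4 (t=23: SET b = 26): b (absent) -> 26
  event 5 (t=25: SET c = -20): b unchanged
  event 6 (t=31: INC d by 5): b unchanged
  event 7 (t=33: DEL c): b unchanged
  event 8 (t=36: SET c = 42): b unchanged
  event 9 (t=43: INC b by 11): b 26 -> 37
  event 10 (t=44: DEC b by 10): b 37 -> 27
  event 11 (t=46: INC c by 9): b unchanged
Final: b = 27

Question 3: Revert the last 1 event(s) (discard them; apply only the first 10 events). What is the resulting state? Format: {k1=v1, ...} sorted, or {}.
Keep first 10 events (discard last 1):
  after event 1 (t=4: INC c by 14): {c=14}
  after event 2 (t=14: DEL d): {c=14}
  after event 3 (t=16: INC d by 6): {c=14, d=6}
  after event 4 (t=23: SET b = 26): {b=26, c=14, d=6}
  after event 5 (t=25: SET c = -20): {b=26, c=-20, d=6}
  after event 6 (t=31: INC d by 5): {b=26, c=-20, d=11}
  after event 7 (t=33: DEL c): {b=26, d=11}
  after event 8 (t=36: SET c = 42): {b=26, c=42, d=11}
  after event 9 (t=43: INC b by 11): {b=37, c=42, d=11}
  after event 10 (t=44: DEC b by 10): {b=27, c=42, d=11}

Answer: {b=27, c=42, d=11}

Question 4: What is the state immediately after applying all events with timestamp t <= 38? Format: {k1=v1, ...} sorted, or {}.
Apply events with t <= 38 (8 events):
  after event 1 (t=4: INC c by 14): {c=14}
  after event 2 (t=14: DEL d): {c=14}
  after event 3 (t=16: INC d by 6): {c=14, d=6}
  after event 4 (t=23: SET b = 26): {b=26, c=14, d=6}
  after event 5 (t=25: SET c = -20): {b=26, c=-20, d=6}
  after event 6 (t=31: INC d by 5): {b=26, c=-20, d=11}
  after event 7 (t=33: DEL c): {b=26, d=11}
  after event 8 (t=36: SET c = 42): {b=26, c=42, d=11}

Answer: {b=26, c=42, d=11}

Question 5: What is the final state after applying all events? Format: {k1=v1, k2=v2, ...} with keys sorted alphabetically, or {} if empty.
Answer: {b=27, c=51, d=11}

Derivation:
  after event 1 (t=4: INC c by 14): {c=14}
  after event 2 (t=14: DEL d): {c=14}
  after event 3 (t=16: INC d by 6): {c=14, d=6}
  after event 4 (t=23: SET b = 26): {b=26, c=14, d=6}
  after event 5 (t=25: SET c = -20): {b=26, c=-20, d=6}
  after event 6 (t=31: INC d by 5): {b=26, c=-20, d=11}
  after event 7 (t=33: DEL c): {b=26, d=11}
  after event 8 (t=36: SET c = 42): {b=26, c=42, d=11}
  after event 9 (t=43: INC b by 11): {b=37, c=42, d=11}
  after event 10 (t=44: DEC b by 10): {b=27, c=42, d=11}
  after event 11 (t=46: INC c by 9): {b=27, c=51, d=11}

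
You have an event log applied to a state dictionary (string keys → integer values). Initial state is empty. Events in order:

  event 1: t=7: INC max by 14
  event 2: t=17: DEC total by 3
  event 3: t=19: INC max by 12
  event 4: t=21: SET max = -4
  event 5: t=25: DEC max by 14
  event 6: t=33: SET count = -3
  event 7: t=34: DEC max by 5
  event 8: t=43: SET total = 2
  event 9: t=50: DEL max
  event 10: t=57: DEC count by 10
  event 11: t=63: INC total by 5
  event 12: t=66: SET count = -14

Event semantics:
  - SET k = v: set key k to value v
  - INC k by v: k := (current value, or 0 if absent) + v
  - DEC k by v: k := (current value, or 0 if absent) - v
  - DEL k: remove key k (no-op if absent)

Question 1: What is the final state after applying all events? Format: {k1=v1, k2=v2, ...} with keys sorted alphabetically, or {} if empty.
  after event 1 (t=7: INC max by 14): {max=14}
  after event 2 (t=17: DEC total by 3): {max=14, total=-3}
  after event 3 (t=19: INC max by 12): {max=26, total=-3}
  after event 4 (t=21: SET max = -4): {max=-4, total=-3}
  after event 5 (t=25: DEC max by 14): {max=-18, total=-3}
  after event 6 (t=33: SET count = -3): {count=-3, max=-18, total=-3}
  after event 7 (t=34: DEC max by 5): {count=-3, max=-23, total=-3}
  after event 8 (t=43: SET total = 2): {count=-3, max=-23, total=2}
  after event 9 (t=50: DEL max): {count=-3, total=2}
  after event 10 (t=57: DEC count by 10): {count=-13, total=2}
  after event 11 (t=63: INC total by 5): {count=-13, total=7}
  after event 12 (t=66: SET count = -14): {count=-14, total=7}

Answer: {count=-14, total=7}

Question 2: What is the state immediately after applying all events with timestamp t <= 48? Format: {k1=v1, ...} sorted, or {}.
Apply events with t <= 48 (8 events):
  after event 1 (t=7: INC max by 14): {max=14}
  after event 2 (t=17: DEC total by 3): {max=14, total=-3}
  after event 3 (t=19: INC max by 12): {max=26, total=-3}
  after event 4 (t=21: SET max = -4): {max=-4, total=-3}
  after event 5 (t=25: DEC max by 14): {max=-18, total=-3}
  after event 6 (t=33: SET count = -3): {count=-3, max=-18, total=-3}
  after event 7 (t=34: DEC max by 5): {count=-3, max=-23, total=-3}
  after event 8 (t=43: SET total = 2): {count=-3, max=-23, total=2}

Answer: {count=-3, max=-23, total=2}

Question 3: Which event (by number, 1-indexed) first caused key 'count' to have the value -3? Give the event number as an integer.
Looking for first event where count becomes -3:
  event 6: count (absent) -> -3  <-- first match

Answer: 6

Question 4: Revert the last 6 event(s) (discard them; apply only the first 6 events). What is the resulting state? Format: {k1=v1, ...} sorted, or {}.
Answer: {count=-3, max=-18, total=-3}

Derivation:
Keep first 6 events (discard last 6):
  after event 1 (t=7: INC max by 14): {max=14}
  after event 2 (t=17: DEC total by 3): {max=14, total=-3}
  after event 3 (t=19: INC max by 12): {max=26, total=-3}
  after event 4 (t=21: SET max = -4): {max=-4, total=-3}
  after event 5 (t=25: DEC max by 14): {max=-18, total=-3}
  after event 6 (t=33: SET count = -3): {count=-3, max=-18, total=-3}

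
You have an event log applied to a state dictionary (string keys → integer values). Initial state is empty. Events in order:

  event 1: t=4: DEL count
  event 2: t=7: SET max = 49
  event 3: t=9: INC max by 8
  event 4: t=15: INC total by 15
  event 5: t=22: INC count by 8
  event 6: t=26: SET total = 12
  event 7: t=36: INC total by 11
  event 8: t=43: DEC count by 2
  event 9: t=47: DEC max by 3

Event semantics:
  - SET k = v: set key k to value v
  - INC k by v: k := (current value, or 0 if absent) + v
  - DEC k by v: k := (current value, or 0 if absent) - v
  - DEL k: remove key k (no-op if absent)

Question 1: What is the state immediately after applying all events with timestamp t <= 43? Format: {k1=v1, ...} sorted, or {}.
Apply events with t <= 43 (8 events):
  after event 1 (t=4: DEL count): {}
  after event 2 (t=7: SET max = 49): {max=49}
  after event 3 (t=9: INC max by 8): {max=57}
  after event 4 (t=15: INC total by 15): {max=57, total=15}
  after event 5 (t=22: INC count by 8): {count=8, max=57, total=15}
  after event 6 (t=26: SET total = 12): {count=8, max=57, total=12}
  after event 7 (t=36: INC total by 11): {count=8, max=57, total=23}
  after event 8 (t=43: DEC count by 2): {count=6, max=57, total=23}

Answer: {count=6, max=57, total=23}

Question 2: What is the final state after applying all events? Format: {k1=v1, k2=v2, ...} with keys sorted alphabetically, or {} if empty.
Answer: {count=6, max=54, total=23}

Derivation:
  after event 1 (t=4: DEL count): {}
  after event 2 (t=7: SET max = 49): {max=49}
  after event 3 (t=9: INC max by 8): {max=57}
  after event 4 (t=15: INC total by 15): {max=57, total=15}
  after event 5 (t=22: INC count by 8): {count=8, max=57, total=15}
  after event 6 (t=26: SET total = 12): {count=8, max=57, total=12}
  after event 7 (t=36: INC total by 11): {count=8, max=57, total=23}
  after event 8 (t=43: DEC count by 2): {count=6, max=57, total=23}
  after event 9 (t=47: DEC max by 3): {count=6, max=54, total=23}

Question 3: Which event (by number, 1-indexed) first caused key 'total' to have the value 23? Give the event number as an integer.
Looking for first event where total becomes 23:
  event 4: total = 15
  event 5: total = 15
  event 6: total = 12
  event 7: total 12 -> 23  <-- first match

Answer: 7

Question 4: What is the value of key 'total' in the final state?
Answer: 23

Derivation:
Track key 'total' through all 9 events:
  event 1 (t=4: DEL count): total unchanged
  event 2 (t=7: SET max = 49): total unchanged
  event 3 (t=9: INC max by 8): total unchanged
  event 4 (t=15: INC total by 15): total (absent) -> 15
  event 5 (t=22: INC count by 8): total unchanged
  event 6 (t=26: SET total = 12): total 15 -> 12
  event 7 (t=36: INC total by 11): total 12 -> 23
  event 8 (t=43: DEC count by 2): total unchanged
  event 9 (t=47: DEC max by 3): total unchanged
Final: total = 23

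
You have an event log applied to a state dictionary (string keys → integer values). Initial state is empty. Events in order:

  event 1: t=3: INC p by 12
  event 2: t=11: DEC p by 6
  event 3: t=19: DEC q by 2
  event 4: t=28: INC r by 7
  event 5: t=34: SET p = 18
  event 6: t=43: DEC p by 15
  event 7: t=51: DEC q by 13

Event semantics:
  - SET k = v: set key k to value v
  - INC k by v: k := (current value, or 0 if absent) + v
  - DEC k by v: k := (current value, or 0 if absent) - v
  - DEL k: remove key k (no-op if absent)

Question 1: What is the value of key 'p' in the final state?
Answer: 3

Derivation:
Track key 'p' through all 7 events:
  event 1 (t=3: INC p by 12): p (absent) -> 12
  event 2 (t=11: DEC p by 6): p 12 -> 6
  event 3 (t=19: DEC q by 2): p unchanged
  event 4 (t=28: INC r by 7): p unchanged
  event 5 (t=34: SET p = 18): p 6 -> 18
  event 6 (t=43: DEC p by 15): p 18 -> 3
  event 7 (t=51: DEC q by 13): p unchanged
Final: p = 3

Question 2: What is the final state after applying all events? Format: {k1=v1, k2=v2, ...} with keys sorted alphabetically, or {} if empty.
Answer: {p=3, q=-15, r=7}

Derivation:
  after event 1 (t=3: INC p by 12): {p=12}
  after event 2 (t=11: DEC p by 6): {p=6}
  after event 3 (t=19: DEC q by 2): {p=6, q=-2}
  after event 4 (t=28: INC r by 7): {p=6, q=-2, r=7}
  after event 5 (t=34: SET p = 18): {p=18, q=-2, r=7}
  after event 6 (t=43: DEC p by 15): {p=3, q=-2, r=7}
  after event 7 (t=51: DEC q by 13): {p=3, q=-15, r=7}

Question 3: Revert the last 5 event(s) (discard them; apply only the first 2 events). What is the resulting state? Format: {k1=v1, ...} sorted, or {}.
Answer: {p=6}

Derivation:
Keep first 2 events (discard last 5):
  after event 1 (t=3: INC p by 12): {p=12}
  after event 2 (t=11: DEC p by 6): {p=6}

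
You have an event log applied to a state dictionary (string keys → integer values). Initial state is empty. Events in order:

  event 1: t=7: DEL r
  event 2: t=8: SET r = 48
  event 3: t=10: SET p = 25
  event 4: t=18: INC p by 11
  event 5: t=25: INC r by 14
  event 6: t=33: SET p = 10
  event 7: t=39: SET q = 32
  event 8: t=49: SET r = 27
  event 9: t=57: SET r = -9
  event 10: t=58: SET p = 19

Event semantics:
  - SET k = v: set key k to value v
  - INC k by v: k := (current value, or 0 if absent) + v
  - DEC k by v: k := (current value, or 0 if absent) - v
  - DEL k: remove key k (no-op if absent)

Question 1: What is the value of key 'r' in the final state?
Track key 'r' through all 10 events:
  event 1 (t=7: DEL r): r (absent) -> (absent)
  event 2 (t=8: SET r = 48): r (absent) -> 48
  event 3 (t=10: SET p = 25): r unchanged
  event 4 (t=18: INC p by 11): r unchanged
  event 5 (t=25: INC r by 14): r 48 -> 62
  event 6 (t=33: SET p = 10): r unchanged
  event 7 (t=39: SET q = 32): r unchanged
  event 8 (t=49: SET r = 27): r 62 -> 27
  event 9 (t=57: SET r = -9): r 27 -> -9
  event 10 (t=58: SET p = 19): r unchanged
Final: r = -9

Answer: -9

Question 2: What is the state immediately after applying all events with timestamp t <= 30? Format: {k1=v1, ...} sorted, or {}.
Answer: {p=36, r=62}

Derivation:
Apply events with t <= 30 (5 events):
  after event 1 (t=7: DEL r): {}
  after event 2 (t=8: SET r = 48): {r=48}
  after event 3 (t=10: SET p = 25): {p=25, r=48}
  after event 4 (t=18: INC p by 11): {p=36, r=48}
  after event 5 (t=25: INC r by 14): {p=36, r=62}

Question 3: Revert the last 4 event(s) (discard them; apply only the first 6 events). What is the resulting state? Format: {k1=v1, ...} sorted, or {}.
Answer: {p=10, r=62}

Derivation:
Keep first 6 events (discard last 4):
  after event 1 (t=7: DEL r): {}
  after event 2 (t=8: SET r = 48): {r=48}
  after event 3 (t=10: SET p = 25): {p=25, r=48}
  after event 4 (t=18: INC p by 11): {p=36, r=48}
  after event 5 (t=25: INC r by 14): {p=36, r=62}
  after event 6 (t=33: SET p = 10): {p=10, r=62}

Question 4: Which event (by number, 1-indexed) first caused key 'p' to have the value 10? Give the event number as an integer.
Looking for first event where p becomes 10:
  event 3: p = 25
  event 4: p = 36
  event 5: p = 36
  event 6: p 36 -> 10  <-- first match

Answer: 6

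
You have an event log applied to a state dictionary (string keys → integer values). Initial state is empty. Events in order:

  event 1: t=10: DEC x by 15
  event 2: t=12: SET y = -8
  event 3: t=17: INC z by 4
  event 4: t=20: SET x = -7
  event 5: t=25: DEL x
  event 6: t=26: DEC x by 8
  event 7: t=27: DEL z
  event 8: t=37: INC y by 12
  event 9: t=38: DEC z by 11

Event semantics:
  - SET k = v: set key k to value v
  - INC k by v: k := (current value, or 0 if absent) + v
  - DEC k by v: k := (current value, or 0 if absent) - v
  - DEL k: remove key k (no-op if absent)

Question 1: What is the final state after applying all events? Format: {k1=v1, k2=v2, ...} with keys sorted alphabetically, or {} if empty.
Answer: {x=-8, y=4, z=-11}

Derivation:
  after event 1 (t=10: DEC x by 15): {x=-15}
  after event 2 (t=12: SET y = -8): {x=-15, y=-8}
  after event 3 (t=17: INC z by 4): {x=-15, y=-8, z=4}
  after event 4 (t=20: SET x = -7): {x=-7, y=-8, z=4}
  after event 5 (t=25: DEL x): {y=-8, z=4}
  after event 6 (t=26: DEC x by 8): {x=-8, y=-8, z=4}
  after event 7 (t=27: DEL z): {x=-8, y=-8}
  after event 8 (t=37: INC y by 12): {x=-8, y=4}
  after event 9 (t=38: DEC z by 11): {x=-8, y=4, z=-11}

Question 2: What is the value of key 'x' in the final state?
Track key 'x' through all 9 events:
  event 1 (t=10: DEC x by 15): x (absent) -> -15
  event 2 (t=12: SET y = -8): x unchanged
  event 3 (t=17: INC z by 4): x unchanged
  event 4 (t=20: SET x = -7): x -15 -> -7
  event 5 (t=25: DEL x): x -7 -> (absent)
  event 6 (t=26: DEC x by 8): x (absent) -> -8
  event 7 (t=27: DEL z): x unchanged
  event 8 (t=37: INC y by 12): x unchanged
  event 9 (t=38: DEC z by 11): x unchanged
Final: x = -8

Answer: -8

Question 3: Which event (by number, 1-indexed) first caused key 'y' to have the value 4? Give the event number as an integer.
Answer: 8

Derivation:
Looking for first event where y becomes 4:
  event 2: y = -8
  event 3: y = -8
  event 4: y = -8
  event 5: y = -8
  event 6: y = -8
  event 7: y = -8
  event 8: y -8 -> 4  <-- first match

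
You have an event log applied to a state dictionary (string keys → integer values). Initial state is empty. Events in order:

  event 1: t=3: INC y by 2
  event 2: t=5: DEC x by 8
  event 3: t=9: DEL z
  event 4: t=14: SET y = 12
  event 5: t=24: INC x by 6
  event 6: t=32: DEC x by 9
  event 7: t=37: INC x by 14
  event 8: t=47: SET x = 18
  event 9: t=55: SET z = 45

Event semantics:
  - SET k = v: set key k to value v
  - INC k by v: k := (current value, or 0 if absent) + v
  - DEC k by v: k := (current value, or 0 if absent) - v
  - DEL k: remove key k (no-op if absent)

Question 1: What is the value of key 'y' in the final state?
Track key 'y' through all 9 events:
  event 1 (t=3: INC y by 2): y (absent) -> 2
  event 2 (t=5: DEC x by 8): y unchanged
  event 3 (t=9: DEL z): y unchanged
  event 4 (t=14: SET y = 12): y 2 -> 12
  event 5 (t=24: INC x by 6): y unchanged
  event 6 (t=32: DEC x by 9): y unchanged
  event 7 (t=37: INC x by 14): y unchanged
  event 8 (t=47: SET x = 18): y unchanged
  event 9 (t=55: SET z = 45): y unchanged
Final: y = 12

Answer: 12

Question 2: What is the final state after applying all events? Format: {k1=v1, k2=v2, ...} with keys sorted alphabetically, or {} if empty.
Answer: {x=18, y=12, z=45}

Derivation:
  after event 1 (t=3: INC y by 2): {y=2}
  after event 2 (t=5: DEC x by 8): {x=-8, y=2}
  after event 3 (t=9: DEL z): {x=-8, y=2}
  after event 4 (t=14: SET y = 12): {x=-8, y=12}
  after event 5 (t=24: INC x by 6): {x=-2, y=12}
  after event 6 (t=32: DEC x by 9): {x=-11, y=12}
  after event 7 (t=37: INC x by 14): {x=3, y=12}
  after event 8 (t=47: SET x = 18): {x=18, y=12}
  after event 9 (t=55: SET z = 45): {x=18, y=12, z=45}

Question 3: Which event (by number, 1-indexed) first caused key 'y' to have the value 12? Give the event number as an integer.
Looking for first event where y becomes 12:
  event 1: y = 2
  event 2: y = 2
  event 3: y = 2
  event 4: y 2 -> 12  <-- first match

Answer: 4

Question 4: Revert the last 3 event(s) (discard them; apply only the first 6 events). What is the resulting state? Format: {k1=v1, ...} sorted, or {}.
Keep first 6 events (discard last 3):
  after event 1 (t=3: INC y by 2): {y=2}
  after event 2 (t=5: DEC x by 8): {x=-8, y=2}
  after event 3 (t=9: DEL z): {x=-8, y=2}
  after event 4 (t=14: SET y = 12): {x=-8, y=12}
  after event 5 (t=24: INC x by 6): {x=-2, y=12}
  after event 6 (t=32: DEC x by 9): {x=-11, y=12}

Answer: {x=-11, y=12}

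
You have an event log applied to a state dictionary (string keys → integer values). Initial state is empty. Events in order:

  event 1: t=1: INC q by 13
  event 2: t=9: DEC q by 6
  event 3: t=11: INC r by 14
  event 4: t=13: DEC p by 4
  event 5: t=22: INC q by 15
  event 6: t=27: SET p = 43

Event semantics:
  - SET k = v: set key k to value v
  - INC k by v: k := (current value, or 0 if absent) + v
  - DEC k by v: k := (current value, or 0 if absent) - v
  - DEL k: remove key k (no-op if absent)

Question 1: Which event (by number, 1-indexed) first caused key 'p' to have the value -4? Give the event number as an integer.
Answer: 4

Derivation:
Looking for first event where p becomes -4:
  event 4: p (absent) -> -4  <-- first match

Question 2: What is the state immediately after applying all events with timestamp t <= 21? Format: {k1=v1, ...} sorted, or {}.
Answer: {p=-4, q=7, r=14}

Derivation:
Apply events with t <= 21 (4 events):
  after event 1 (t=1: INC q by 13): {q=13}
  after event 2 (t=9: DEC q by 6): {q=7}
  after event 3 (t=11: INC r by 14): {q=7, r=14}
  after event 4 (t=13: DEC p by 4): {p=-4, q=7, r=14}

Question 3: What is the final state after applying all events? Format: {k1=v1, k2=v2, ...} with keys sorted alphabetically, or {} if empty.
  after event 1 (t=1: INC q by 13): {q=13}
  after event 2 (t=9: DEC q by 6): {q=7}
  after event 3 (t=11: INC r by 14): {q=7, r=14}
  after event 4 (t=13: DEC p by 4): {p=-4, q=7, r=14}
  after event 5 (t=22: INC q by 15): {p=-4, q=22, r=14}
  after event 6 (t=27: SET p = 43): {p=43, q=22, r=14}

Answer: {p=43, q=22, r=14}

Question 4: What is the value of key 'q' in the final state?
Track key 'q' through all 6 events:
  event 1 (t=1: INC q by 13): q (absent) -> 13
  event 2 (t=9: DEC q by 6): q 13 -> 7
  event 3 (t=11: INC r by 14): q unchanged
  event 4 (t=13: DEC p by 4): q unchanged
  event 5 (t=22: INC q by 15): q 7 -> 22
  event 6 (t=27: SET p = 43): q unchanged
Final: q = 22

Answer: 22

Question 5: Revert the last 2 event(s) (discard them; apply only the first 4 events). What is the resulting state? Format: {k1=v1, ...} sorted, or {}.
Answer: {p=-4, q=7, r=14}

Derivation:
Keep first 4 events (discard last 2):
  after event 1 (t=1: INC q by 13): {q=13}
  after event 2 (t=9: DEC q by 6): {q=7}
  after event 3 (t=11: INC r by 14): {q=7, r=14}
  after event 4 (t=13: DEC p by 4): {p=-4, q=7, r=14}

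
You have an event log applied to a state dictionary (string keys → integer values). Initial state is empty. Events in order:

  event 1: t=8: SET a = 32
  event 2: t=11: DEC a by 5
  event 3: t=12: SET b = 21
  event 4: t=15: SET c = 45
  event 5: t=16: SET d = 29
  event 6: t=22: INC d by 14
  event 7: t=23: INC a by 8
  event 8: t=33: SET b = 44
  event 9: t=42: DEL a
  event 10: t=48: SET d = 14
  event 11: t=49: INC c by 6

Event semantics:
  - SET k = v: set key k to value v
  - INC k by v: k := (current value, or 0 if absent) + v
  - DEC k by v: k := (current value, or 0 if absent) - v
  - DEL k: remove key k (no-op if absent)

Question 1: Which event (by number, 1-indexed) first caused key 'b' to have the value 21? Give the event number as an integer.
Looking for first event where b becomes 21:
  event 3: b (absent) -> 21  <-- first match

Answer: 3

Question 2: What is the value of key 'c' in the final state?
Answer: 51

Derivation:
Track key 'c' through all 11 events:
  event 1 (t=8: SET a = 32): c unchanged
  event 2 (t=11: DEC a by 5): c unchanged
  event 3 (t=12: SET b = 21): c unchanged
  event 4 (t=15: SET c = 45): c (absent) -> 45
  event 5 (t=16: SET d = 29): c unchanged
  event 6 (t=22: INC d by 14): c unchanged
  event 7 (t=23: INC a by 8): c unchanged
  event 8 (t=33: SET b = 44): c unchanged
  event 9 (t=42: DEL a): c unchanged
  event 10 (t=48: SET d = 14): c unchanged
  event 11 (t=49: INC c by 6): c 45 -> 51
Final: c = 51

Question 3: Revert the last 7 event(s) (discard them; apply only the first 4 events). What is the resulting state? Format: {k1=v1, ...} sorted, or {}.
Keep first 4 events (discard last 7):
  after event 1 (t=8: SET a = 32): {a=32}
  after event 2 (t=11: DEC a by 5): {a=27}
  after event 3 (t=12: SET b = 21): {a=27, b=21}
  after event 4 (t=15: SET c = 45): {a=27, b=21, c=45}

Answer: {a=27, b=21, c=45}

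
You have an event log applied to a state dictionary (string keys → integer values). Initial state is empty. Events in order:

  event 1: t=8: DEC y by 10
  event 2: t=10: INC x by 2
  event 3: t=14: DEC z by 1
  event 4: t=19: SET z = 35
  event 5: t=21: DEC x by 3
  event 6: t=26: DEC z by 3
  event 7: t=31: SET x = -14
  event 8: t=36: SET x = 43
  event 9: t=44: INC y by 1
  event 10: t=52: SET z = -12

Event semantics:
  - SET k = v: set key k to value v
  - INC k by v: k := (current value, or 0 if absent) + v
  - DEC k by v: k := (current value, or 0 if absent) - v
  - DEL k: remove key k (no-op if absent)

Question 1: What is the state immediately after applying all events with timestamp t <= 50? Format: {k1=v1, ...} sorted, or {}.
Apply events with t <= 50 (9 events):
  after event 1 (t=8: DEC y by 10): {y=-10}
  after event 2 (t=10: INC x by 2): {x=2, y=-10}
  after event 3 (t=14: DEC z by 1): {x=2, y=-10, z=-1}
  after event 4 (t=19: SET z = 35): {x=2, y=-10, z=35}
  after event 5 (t=21: DEC x by 3): {x=-1, y=-10, z=35}
  after event 6 (t=26: DEC z by 3): {x=-1, y=-10, z=32}
  after event 7 (t=31: SET x = -14): {x=-14, y=-10, z=32}
  after event 8 (t=36: SET x = 43): {x=43, y=-10, z=32}
  after event 9 (t=44: INC y by 1): {x=43, y=-9, z=32}

Answer: {x=43, y=-9, z=32}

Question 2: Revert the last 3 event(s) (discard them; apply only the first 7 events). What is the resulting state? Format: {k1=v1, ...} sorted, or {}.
Answer: {x=-14, y=-10, z=32}

Derivation:
Keep first 7 events (discard last 3):
  after event 1 (t=8: DEC y by 10): {y=-10}
  after event 2 (t=10: INC x by 2): {x=2, y=-10}
  after event 3 (t=14: DEC z by 1): {x=2, y=-10, z=-1}
  after event 4 (t=19: SET z = 35): {x=2, y=-10, z=35}
  after event 5 (t=21: DEC x by 3): {x=-1, y=-10, z=35}
  after event 6 (t=26: DEC z by 3): {x=-1, y=-10, z=32}
  after event 7 (t=31: SET x = -14): {x=-14, y=-10, z=32}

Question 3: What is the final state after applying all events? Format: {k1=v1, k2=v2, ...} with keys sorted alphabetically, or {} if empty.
  after event 1 (t=8: DEC y by 10): {y=-10}
  after event 2 (t=10: INC x by 2): {x=2, y=-10}
  after event 3 (t=14: DEC z by 1): {x=2, y=-10, z=-1}
  after event 4 (t=19: SET z = 35): {x=2, y=-10, z=35}
  after event 5 (t=21: DEC x by 3): {x=-1, y=-10, z=35}
  after event 6 (t=26: DEC z by 3): {x=-1, y=-10, z=32}
  after event 7 (t=31: SET x = -14): {x=-14, y=-10, z=32}
  after event 8 (t=36: SET x = 43): {x=43, y=-10, z=32}
  after event 9 (t=44: INC y by 1): {x=43, y=-9, z=32}
  after event 10 (t=52: SET z = -12): {x=43, y=-9, z=-12}

Answer: {x=43, y=-9, z=-12}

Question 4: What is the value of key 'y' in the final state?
Answer: -9

Derivation:
Track key 'y' through all 10 events:
  event 1 (t=8: DEC y by 10): y (absent) -> -10
  event 2 (t=10: INC x by 2): y unchanged
  event 3 (t=14: DEC z by 1): y unchanged
  event 4 (t=19: SET z = 35): y unchanged
  event 5 (t=21: DEC x by 3): y unchanged
  event 6 (t=26: DEC z by 3): y unchanged
  event 7 (t=31: SET x = -14): y unchanged
  event 8 (t=36: SET x = 43): y unchanged
  event 9 (t=44: INC y by 1): y -10 -> -9
  event 10 (t=52: SET z = -12): y unchanged
Final: y = -9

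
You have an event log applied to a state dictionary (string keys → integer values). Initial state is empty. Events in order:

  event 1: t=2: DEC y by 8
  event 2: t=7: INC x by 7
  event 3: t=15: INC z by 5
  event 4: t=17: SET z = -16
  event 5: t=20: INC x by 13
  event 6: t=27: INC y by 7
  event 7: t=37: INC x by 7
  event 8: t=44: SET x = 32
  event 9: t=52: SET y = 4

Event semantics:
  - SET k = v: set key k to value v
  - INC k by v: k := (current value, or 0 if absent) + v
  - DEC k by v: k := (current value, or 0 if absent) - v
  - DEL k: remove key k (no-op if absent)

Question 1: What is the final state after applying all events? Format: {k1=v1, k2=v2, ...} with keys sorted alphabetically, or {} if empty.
  after event 1 (t=2: DEC y by 8): {y=-8}
  after event 2 (t=7: INC x by 7): {x=7, y=-8}
  after event 3 (t=15: INC z by 5): {x=7, y=-8, z=5}
  after event 4 (t=17: SET z = -16): {x=7, y=-8, z=-16}
  after event 5 (t=20: INC x by 13): {x=20, y=-8, z=-16}
  after event 6 (t=27: INC y by 7): {x=20, y=-1, z=-16}
  after event 7 (t=37: INC x by 7): {x=27, y=-1, z=-16}
  after event 8 (t=44: SET x = 32): {x=32, y=-1, z=-16}
  after event 9 (t=52: SET y = 4): {x=32, y=4, z=-16}

Answer: {x=32, y=4, z=-16}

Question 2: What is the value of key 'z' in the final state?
Track key 'z' through all 9 events:
  event 1 (t=2: DEC y by 8): z unchanged
  event 2 (t=7: INC x by 7): z unchanged
  event 3 (t=15: INC z by 5): z (absent) -> 5
  event 4 (t=17: SET z = -16): z 5 -> -16
  event 5 (t=20: INC x by 13): z unchanged
  event 6 (t=27: INC y by 7): z unchanged
  event 7 (t=37: INC x by 7): z unchanged
  event 8 (t=44: SET x = 32): z unchanged
  event 9 (t=52: SET y = 4): z unchanged
Final: z = -16

Answer: -16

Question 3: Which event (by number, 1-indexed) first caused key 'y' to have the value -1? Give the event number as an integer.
Looking for first event where y becomes -1:
  event 1: y = -8
  event 2: y = -8
  event 3: y = -8
  event 4: y = -8
  event 5: y = -8
  event 6: y -8 -> -1  <-- first match

Answer: 6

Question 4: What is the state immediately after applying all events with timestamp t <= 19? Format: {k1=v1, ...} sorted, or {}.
Apply events with t <= 19 (4 events):
  after event 1 (t=2: DEC y by 8): {y=-8}
  after event 2 (t=7: INC x by 7): {x=7, y=-8}
  after event 3 (t=15: INC z by 5): {x=7, y=-8, z=5}
  after event 4 (t=17: SET z = -16): {x=7, y=-8, z=-16}

Answer: {x=7, y=-8, z=-16}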